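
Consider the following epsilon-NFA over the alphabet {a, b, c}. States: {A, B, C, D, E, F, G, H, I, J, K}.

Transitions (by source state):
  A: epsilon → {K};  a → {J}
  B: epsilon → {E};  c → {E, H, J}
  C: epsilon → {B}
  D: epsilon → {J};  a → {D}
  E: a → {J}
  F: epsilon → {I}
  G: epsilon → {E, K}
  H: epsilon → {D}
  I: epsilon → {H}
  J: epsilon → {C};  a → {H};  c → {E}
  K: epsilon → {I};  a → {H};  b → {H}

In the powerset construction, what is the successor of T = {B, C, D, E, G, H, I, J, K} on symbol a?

D on a → {D}.
E on a → {J}.
J on a → {H}.
K on a → {H}.
No a-transition from B, C, G, H, I.
Union after reading a: {D, H, J}.
Now take the epsilon-closure:
From J via epsilon: add C.
From C via epsilon: add B.
From B via epsilon: add E.
No new states can be added; the closed set is {B, C, D, E, H, J}.

{B, C, D, E, H, J}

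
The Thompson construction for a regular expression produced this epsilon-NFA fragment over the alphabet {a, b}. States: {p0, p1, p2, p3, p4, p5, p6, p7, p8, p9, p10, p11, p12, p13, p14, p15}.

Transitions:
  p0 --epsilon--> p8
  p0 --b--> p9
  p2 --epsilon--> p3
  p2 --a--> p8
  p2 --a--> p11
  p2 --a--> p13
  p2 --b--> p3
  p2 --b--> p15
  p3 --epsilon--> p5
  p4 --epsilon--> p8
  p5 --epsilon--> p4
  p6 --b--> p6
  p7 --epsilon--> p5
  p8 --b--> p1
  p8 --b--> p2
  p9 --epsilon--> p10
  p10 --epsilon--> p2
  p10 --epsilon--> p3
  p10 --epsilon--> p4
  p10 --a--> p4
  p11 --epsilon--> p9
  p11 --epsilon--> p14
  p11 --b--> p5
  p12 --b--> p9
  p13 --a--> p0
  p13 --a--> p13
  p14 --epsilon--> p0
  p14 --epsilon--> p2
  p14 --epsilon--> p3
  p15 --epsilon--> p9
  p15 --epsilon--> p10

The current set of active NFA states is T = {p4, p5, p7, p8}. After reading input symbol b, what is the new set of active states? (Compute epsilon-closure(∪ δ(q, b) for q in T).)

p8 on b → {p1, p2}.
No b-transition from p4, p5, p7.
Union after reading b: {p1, p2}.
Now take the epsilon-closure:
From p2 via epsilon: add p3.
From p3 via epsilon: add p5.
From p5 via epsilon: add p4.
From p4 via epsilon: add p8.
No new states can be added; the closed set is {p1, p2, p3, p4, p5, p8}.

{p1, p2, p3, p4, p5, p8}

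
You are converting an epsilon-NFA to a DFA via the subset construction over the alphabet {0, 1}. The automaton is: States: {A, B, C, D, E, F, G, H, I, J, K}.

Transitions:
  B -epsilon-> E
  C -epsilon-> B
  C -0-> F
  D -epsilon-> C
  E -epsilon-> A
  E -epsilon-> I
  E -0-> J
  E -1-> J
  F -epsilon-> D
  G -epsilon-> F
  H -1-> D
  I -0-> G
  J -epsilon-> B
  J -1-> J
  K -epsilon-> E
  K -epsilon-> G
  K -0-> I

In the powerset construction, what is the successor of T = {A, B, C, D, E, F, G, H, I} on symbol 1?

{A, B, C, D, E, I, J}

E on 1 → {J}.
H on 1 → {D}.
No 1-transition from A, B, C, D, F, G, I.
Union after reading 1: {D, J}.
Now take the epsilon-closure:
From D via epsilon: add C.
From J via epsilon: add B.
From B via epsilon: add E.
From E via epsilon: add A, I.
No new states can be added; the closed set is {A, B, C, D, E, I, J}.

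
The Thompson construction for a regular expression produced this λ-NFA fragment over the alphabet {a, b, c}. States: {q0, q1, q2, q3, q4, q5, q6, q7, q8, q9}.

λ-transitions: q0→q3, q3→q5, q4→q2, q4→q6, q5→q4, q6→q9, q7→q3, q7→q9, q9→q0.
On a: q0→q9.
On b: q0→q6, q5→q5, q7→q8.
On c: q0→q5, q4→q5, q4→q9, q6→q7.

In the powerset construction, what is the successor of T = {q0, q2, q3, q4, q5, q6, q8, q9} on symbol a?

q0 on a → {q9}.
No a-transition from q2, q3, q4, q5, q6, q8, q9.
Union after reading a: {q9}.
Now take the λ-closure:
From q9 via λ: add q0.
From q0 via λ: add q3.
From q3 via λ: add q5.
From q5 via λ: add q4.
From q4 via λ: add q2, q6.
No new states can be added; the closed set is {q0, q2, q3, q4, q5, q6, q9}.

{q0, q2, q3, q4, q5, q6, q9}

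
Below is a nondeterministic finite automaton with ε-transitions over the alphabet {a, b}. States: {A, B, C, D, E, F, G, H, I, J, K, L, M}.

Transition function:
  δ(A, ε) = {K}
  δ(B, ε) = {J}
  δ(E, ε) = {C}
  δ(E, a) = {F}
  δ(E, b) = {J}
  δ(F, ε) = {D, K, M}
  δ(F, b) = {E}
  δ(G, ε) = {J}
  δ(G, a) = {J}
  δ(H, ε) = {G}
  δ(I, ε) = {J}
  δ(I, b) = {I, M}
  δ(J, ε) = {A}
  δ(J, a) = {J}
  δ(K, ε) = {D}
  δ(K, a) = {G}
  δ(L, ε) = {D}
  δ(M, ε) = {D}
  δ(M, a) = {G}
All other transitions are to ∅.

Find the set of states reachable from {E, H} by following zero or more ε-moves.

{A, C, D, E, G, H, J, K}

Start with {E, H}.
From E via ε: add C.
From H via ε: add G.
From G via ε: add J.
From J via ε: add A.
From A via ε: add K.
From K via ε: add D.
No new states can be added; the closed set is {A, C, D, E, G, H, J, K}.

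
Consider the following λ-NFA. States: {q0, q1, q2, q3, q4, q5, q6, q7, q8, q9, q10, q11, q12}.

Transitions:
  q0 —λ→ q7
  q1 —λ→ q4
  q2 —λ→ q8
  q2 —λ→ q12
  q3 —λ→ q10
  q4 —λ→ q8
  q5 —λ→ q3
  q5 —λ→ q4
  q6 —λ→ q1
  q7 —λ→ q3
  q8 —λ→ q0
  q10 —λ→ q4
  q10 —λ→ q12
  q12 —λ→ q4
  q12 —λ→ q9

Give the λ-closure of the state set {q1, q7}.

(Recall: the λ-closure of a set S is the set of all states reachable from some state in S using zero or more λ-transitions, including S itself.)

Start with {q1, q7}.
From q1 via λ: add q4.
From q7 via λ: add q3.
From q3 via λ: add q10.
From q4 via λ: add q8.
From q8 via λ: add q0.
From q10 via λ: add q12.
From q12 via λ: add q9.
No new states can be added; the closed set is {q0, q1, q3, q4, q7, q8, q9, q10, q12}.

{q0, q1, q3, q4, q7, q8, q9, q10, q12}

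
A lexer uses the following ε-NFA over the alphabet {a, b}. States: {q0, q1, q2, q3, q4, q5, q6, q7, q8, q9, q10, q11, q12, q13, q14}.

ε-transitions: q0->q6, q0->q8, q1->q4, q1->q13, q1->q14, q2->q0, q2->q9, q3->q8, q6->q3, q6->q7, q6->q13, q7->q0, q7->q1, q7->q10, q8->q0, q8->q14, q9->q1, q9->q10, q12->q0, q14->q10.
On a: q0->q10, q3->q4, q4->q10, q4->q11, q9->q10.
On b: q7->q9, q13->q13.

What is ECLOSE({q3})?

{q0, q1, q3, q4, q6, q7, q8, q10, q13, q14}

Start with {q3}.
From q3 via ε: add q8.
From q8 via ε: add q0, q14.
From q0 via ε: add q6.
From q14 via ε: add q10.
From q6 via ε: add q7, q13.
From q7 via ε: add q1.
From q1 via ε: add q4.
No new states can be added; the closed set is {q0, q1, q3, q4, q6, q7, q8, q10, q13, q14}.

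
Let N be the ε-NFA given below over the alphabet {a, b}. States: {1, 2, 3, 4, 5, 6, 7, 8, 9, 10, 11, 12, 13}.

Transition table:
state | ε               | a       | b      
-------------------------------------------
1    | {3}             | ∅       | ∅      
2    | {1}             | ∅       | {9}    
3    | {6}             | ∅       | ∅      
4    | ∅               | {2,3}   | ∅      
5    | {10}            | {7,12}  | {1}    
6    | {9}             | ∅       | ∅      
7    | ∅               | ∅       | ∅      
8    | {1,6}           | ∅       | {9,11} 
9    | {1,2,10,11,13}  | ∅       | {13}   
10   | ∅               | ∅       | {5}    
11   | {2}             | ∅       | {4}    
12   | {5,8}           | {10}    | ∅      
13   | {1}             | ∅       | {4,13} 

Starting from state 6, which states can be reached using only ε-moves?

Start with {6}.
From 6 via ε: add 9.
From 9 via ε: add 1, 2, 10, 11, 13.
From 1 via ε: add 3.
No new states can be added; the closed set is {1, 2, 3, 6, 9, 10, 11, 13}.

{1, 2, 3, 6, 9, 10, 11, 13}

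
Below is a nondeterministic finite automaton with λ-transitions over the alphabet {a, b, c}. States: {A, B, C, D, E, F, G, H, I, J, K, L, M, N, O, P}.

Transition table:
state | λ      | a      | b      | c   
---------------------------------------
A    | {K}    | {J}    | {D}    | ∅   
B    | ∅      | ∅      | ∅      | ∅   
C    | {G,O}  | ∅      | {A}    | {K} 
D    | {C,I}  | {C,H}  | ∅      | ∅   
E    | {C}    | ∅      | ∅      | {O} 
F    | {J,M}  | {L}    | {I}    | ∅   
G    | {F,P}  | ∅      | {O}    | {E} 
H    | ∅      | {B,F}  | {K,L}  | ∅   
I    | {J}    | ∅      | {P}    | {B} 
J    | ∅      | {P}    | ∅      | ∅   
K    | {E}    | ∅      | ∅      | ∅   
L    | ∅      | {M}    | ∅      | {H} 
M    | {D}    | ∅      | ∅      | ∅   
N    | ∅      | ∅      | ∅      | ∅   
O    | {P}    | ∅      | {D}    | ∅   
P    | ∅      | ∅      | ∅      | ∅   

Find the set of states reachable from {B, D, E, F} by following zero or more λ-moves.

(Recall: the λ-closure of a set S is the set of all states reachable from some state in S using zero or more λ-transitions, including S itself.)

{B, C, D, E, F, G, I, J, M, O, P}

Start with {B, D, E, F}.
From D via λ: add C, I.
From F via λ: add J, M.
From C via λ: add G, O.
From G via λ: add P.
No new states can be added; the closed set is {B, C, D, E, F, G, I, J, M, O, P}.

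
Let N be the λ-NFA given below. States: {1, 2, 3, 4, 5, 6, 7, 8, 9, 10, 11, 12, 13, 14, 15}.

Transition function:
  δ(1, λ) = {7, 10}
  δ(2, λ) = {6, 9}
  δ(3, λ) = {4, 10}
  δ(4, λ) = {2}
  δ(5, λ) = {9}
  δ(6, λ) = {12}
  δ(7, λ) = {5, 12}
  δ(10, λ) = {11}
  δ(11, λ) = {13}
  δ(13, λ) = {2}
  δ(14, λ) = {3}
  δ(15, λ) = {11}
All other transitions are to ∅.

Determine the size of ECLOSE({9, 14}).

10

Start with {9, 14}.
From 14 via λ: add 3.
From 3 via λ: add 4, 10.
From 4 via λ: add 2.
From 10 via λ: add 11.
From 2 via λ: add 6.
From 11 via λ: add 13.
From 6 via λ: add 12.
λ-closure = {2, 3, 4, 6, 9, 10, 11, 12, 13, 14}, which has 10 states.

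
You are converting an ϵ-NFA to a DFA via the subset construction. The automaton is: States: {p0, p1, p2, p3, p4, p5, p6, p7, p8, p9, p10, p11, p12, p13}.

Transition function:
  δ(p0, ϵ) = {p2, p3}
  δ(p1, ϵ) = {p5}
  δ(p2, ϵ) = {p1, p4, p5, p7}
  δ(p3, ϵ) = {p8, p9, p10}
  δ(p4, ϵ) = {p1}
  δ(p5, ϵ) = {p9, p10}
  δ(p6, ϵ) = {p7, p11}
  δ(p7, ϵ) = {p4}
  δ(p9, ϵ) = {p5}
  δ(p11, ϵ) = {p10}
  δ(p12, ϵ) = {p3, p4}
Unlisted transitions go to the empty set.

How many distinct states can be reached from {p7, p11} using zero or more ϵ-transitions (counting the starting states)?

Start with {p7, p11}.
From p7 via ϵ: add p4.
From p11 via ϵ: add p10.
From p4 via ϵ: add p1.
From p1 via ϵ: add p5.
From p5 via ϵ: add p9.
ϵ-closure = {p1, p4, p5, p7, p9, p10, p11}, which has 7 states.

7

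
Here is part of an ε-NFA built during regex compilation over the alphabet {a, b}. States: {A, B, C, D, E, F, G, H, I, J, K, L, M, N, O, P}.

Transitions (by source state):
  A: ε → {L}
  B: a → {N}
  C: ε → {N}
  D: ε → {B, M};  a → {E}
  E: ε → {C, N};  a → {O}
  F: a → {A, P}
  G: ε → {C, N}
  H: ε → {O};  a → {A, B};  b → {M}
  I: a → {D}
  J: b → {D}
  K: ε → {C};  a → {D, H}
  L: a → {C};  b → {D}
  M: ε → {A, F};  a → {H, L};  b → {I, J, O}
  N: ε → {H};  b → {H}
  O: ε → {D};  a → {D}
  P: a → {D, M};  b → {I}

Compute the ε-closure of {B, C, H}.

Start with {B, C, H}.
From C via ε: add N.
From H via ε: add O.
From O via ε: add D.
From D via ε: add M.
From M via ε: add A, F.
From A via ε: add L.
No new states can be added; the closed set is {A, B, C, D, F, H, L, M, N, O}.

{A, B, C, D, F, H, L, M, N, O}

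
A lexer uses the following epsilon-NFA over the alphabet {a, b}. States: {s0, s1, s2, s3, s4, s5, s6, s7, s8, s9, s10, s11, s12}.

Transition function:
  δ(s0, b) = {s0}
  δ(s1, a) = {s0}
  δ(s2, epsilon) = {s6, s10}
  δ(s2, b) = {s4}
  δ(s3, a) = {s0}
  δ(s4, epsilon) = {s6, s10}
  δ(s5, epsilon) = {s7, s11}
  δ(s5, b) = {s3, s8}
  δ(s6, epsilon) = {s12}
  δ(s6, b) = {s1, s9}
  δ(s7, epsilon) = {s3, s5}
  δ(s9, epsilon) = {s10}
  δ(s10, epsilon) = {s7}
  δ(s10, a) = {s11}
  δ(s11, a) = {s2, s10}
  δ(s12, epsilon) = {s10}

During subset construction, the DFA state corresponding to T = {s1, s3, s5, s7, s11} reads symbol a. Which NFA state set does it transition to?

{s0, s2, s3, s5, s6, s7, s10, s11, s12}

s1 on a → {s0}.
s3 on a → {s0}.
s11 on a → {s2, s10}.
No a-transition from s5, s7.
Union after reading a: {s0, s2, s10}.
Now take the epsilon-closure:
From s2 via epsilon: add s6.
From s10 via epsilon: add s7.
From s6 via epsilon: add s12.
From s7 via epsilon: add s3, s5.
From s5 via epsilon: add s11.
No new states can be added; the closed set is {s0, s2, s3, s5, s6, s7, s10, s11, s12}.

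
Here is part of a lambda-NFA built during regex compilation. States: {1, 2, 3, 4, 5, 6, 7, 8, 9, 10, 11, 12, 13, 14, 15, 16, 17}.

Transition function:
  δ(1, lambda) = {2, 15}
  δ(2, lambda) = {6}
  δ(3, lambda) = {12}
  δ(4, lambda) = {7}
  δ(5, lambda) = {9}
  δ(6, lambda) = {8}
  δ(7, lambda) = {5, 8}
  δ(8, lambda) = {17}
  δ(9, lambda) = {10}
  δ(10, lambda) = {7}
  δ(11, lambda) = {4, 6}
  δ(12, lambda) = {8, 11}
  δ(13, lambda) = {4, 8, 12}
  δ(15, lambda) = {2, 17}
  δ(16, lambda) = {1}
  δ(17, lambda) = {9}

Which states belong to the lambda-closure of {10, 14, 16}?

Start with {10, 14, 16}.
From 10 via lambda: add 7.
From 16 via lambda: add 1.
From 1 via lambda: add 2, 15.
From 7 via lambda: add 5, 8.
From 2 via lambda: add 6.
From 5 via lambda: add 9.
From 8 via lambda: add 17.
No new states can be added; the closed set is {1, 2, 5, 6, 7, 8, 9, 10, 14, 15, 16, 17}.

{1, 2, 5, 6, 7, 8, 9, 10, 14, 15, 16, 17}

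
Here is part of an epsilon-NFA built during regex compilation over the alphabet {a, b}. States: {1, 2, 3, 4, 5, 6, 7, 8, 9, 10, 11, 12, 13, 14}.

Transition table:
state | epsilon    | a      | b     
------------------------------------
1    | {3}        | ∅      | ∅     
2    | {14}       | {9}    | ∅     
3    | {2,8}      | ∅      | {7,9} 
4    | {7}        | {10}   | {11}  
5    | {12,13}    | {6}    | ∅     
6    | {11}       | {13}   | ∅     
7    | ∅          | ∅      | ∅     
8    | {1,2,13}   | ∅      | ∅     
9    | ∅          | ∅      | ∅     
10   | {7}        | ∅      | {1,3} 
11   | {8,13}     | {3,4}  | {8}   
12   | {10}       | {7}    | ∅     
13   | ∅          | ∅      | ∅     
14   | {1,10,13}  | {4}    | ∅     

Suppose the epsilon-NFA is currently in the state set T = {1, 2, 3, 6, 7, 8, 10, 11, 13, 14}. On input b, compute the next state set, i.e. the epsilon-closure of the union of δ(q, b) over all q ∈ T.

3 on b → {7, 9}.
10 on b → {1, 3}.
11 on b → {8}.
No b-transition from 1, 2, 6, 7, 8, 13, 14.
Union after reading b: {1, 3, 7, 8, 9}.
Now take the epsilon-closure:
From 3 via epsilon: add 2.
From 8 via epsilon: add 13.
From 2 via epsilon: add 14.
From 14 via epsilon: add 10.
No new states can be added; the closed set is {1, 2, 3, 7, 8, 9, 10, 13, 14}.

{1, 2, 3, 7, 8, 9, 10, 13, 14}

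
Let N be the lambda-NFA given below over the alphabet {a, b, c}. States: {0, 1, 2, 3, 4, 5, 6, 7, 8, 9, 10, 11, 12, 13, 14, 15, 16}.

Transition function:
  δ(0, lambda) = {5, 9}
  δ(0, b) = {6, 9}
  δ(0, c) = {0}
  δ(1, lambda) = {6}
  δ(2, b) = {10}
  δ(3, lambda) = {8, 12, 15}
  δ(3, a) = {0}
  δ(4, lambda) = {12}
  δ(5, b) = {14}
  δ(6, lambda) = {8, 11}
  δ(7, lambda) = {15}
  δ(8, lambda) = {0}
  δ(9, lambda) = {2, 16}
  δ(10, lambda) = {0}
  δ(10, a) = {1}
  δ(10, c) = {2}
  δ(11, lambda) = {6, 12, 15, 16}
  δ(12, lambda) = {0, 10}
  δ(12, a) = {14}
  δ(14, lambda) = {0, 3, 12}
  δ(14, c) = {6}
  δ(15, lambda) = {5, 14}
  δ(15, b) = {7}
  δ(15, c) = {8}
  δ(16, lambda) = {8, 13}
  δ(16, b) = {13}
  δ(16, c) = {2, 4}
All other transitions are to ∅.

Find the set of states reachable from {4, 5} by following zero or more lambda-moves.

Start with {4, 5}.
From 4 via lambda: add 12.
From 12 via lambda: add 0, 10.
From 0 via lambda: add 9.
From 9 via lambda: add 2, 16.
From 16 via lambda: add 8, 13.
No new states can be added; the closed set is {0, 2, 4, 5, 8, 9, 10, 12, 13, 16}.

{0, 2, 4, 5, 8, 9, 10, 12, 13, 16}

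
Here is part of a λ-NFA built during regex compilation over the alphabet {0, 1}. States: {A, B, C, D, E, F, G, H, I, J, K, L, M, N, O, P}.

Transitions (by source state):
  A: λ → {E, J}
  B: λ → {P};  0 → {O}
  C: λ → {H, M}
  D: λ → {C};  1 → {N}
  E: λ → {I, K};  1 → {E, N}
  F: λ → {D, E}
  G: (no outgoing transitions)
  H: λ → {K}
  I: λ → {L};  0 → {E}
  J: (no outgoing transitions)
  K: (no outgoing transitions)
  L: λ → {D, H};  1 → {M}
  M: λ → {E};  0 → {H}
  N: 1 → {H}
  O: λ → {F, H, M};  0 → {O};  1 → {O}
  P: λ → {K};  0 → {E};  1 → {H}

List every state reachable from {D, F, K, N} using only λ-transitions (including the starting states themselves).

{C, D, E, F, H, I, K, L, M, N}

Start with {D, F, K, N}.
From D via λ: add C.
From F via λ: add E.
From C via λ: add H, M.
From E via λ: add I.
From I via λ: add L.
No new states can be added; the closed set is {C, D, E, F, H, I, K, L, M, N}.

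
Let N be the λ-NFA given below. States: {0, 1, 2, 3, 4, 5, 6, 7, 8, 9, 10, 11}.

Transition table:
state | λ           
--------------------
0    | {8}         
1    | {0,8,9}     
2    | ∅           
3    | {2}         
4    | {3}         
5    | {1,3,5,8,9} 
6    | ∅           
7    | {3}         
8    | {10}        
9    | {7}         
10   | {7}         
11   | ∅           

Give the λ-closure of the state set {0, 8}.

{0, 2, 3, 7, 8, 10}

Start with {0, 8}.
From 8 via λ: add 10.
From 10 via λ: add 7.
From 7 via λ: add 3.
From 3 via λ: add 2.
No new states can be added; the closed set is {0, 2, 3, 7, 8, 10}.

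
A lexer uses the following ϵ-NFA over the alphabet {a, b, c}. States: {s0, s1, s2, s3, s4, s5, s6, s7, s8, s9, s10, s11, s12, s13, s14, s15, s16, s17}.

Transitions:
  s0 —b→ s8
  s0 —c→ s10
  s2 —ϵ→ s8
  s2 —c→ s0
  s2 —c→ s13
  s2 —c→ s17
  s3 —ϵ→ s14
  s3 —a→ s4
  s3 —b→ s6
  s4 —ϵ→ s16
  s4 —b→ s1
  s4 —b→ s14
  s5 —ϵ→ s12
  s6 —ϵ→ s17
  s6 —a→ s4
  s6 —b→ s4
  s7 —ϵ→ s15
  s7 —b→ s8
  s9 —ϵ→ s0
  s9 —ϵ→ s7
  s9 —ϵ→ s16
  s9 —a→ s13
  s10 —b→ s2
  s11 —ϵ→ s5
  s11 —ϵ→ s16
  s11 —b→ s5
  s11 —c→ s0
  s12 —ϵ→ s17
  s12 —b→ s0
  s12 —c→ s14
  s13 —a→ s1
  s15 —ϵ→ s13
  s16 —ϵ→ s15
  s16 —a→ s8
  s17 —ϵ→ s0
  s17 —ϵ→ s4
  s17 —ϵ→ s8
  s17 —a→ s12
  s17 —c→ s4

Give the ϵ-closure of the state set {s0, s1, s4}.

Start with {s0, s1, s4}.
From s4 via ϵ: add s16.
From s16 via ϵ: add s15.
From s15 via ϵ: add s13.
No new states can be added; the closed set is {s0, s1, s4, s13, s15, s16}.

{s0, s1, s4, s13, s15, s16}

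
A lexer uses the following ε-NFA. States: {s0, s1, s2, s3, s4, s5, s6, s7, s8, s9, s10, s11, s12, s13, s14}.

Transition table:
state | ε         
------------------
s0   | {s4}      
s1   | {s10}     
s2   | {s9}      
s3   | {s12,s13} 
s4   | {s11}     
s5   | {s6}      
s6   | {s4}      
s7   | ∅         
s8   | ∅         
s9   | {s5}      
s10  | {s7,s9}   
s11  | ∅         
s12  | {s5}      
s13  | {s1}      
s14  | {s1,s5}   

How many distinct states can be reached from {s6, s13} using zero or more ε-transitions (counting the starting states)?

9

Start with {s6, s13}.
From s6 via ε: add s4.
From s13 via ε: add s1.
From s1 via ε: add s10.
From s4 via ε: add s11.
From s10 via ε: add s7, s9.
From s9 via ε: add s5.
ε-closure = {s1, s4, s5, s6, s7, s9, s10, s11, s13}, which has 9 states.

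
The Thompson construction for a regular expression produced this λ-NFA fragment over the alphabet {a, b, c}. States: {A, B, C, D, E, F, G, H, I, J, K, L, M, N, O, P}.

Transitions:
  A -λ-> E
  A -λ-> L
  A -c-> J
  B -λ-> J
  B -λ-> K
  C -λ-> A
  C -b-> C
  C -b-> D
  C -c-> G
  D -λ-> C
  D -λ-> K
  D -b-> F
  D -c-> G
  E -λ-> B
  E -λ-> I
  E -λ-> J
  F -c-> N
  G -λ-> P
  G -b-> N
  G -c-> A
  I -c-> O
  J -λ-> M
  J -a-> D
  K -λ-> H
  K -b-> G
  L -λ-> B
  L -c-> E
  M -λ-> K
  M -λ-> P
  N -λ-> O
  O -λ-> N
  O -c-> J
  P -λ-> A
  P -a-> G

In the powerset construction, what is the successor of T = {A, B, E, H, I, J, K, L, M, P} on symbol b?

K on b → {G}.
No b-transition from A, B, E, H, I, J, L, M, P.
Union after reading b: {G}.
Now take the λ-closure:
From G via λ: add P.
From P via λ: add A.
From A via λ: add E, L.
From E via λ: add B, I, J.
From B via λ: add K.
From J via λ: add M.
From K via λ: add H.
No new states can be added; the closed set is {A, B, E, G, H, I, J, K, L, M, P}.

{A, B, E, G, H, I, J, K, L, M, P}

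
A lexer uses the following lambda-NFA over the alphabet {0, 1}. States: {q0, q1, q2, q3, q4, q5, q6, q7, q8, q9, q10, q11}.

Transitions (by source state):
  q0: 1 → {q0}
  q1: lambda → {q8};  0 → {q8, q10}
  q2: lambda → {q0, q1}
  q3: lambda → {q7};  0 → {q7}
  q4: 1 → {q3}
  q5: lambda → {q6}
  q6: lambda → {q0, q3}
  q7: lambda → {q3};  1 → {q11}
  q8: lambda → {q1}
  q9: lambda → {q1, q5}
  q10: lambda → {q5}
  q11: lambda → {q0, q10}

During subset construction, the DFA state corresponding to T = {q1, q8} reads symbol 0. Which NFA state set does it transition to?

q1 on 0 → {q8, q10}.
No 0-transition from q8.
Union after reading 0: {q8, q10}.
Now take the lambda-closure:
From q8 via lambda: add q1.
From q10 via lambda: add q5.
From q5 via lambda: add q6.
From q6 via lambda: add q0, q3.
From q3 via lambda: add q7.
No new states can be added; the closed set is {q0, q1, q3, q5, q6, q7, q8, q10}.

{q0, q1, q3, q5, q6, q7, q8, q10}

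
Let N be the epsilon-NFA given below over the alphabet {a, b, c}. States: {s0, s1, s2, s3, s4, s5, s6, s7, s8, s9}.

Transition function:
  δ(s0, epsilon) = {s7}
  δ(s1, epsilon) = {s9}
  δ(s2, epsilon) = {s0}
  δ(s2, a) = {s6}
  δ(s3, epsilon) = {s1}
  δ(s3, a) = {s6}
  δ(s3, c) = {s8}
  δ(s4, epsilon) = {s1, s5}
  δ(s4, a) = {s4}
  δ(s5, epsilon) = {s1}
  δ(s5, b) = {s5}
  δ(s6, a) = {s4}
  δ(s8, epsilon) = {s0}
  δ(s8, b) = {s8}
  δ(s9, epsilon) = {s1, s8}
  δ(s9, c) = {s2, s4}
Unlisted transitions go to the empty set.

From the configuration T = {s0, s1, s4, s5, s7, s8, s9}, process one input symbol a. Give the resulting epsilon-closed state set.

{s0, s1, s4, s5, s7, s8, s9}

s4 on a → {s4}.
No a-transition from s0, s1, s5, s7, s8, s9.
Union after reading a: {s4}.
Now take the epsilon-closure:
From s4 via epsilon: add s1, s5.
From s1 via epsilon: add s9.
From s9 via epsilon: add s8.
From s8 via epsilon: add s0.
From s0 via epsilon: add s7.
No new states can be added; the closed set is {s0, s1, s4, s5, s7, s8, s9}.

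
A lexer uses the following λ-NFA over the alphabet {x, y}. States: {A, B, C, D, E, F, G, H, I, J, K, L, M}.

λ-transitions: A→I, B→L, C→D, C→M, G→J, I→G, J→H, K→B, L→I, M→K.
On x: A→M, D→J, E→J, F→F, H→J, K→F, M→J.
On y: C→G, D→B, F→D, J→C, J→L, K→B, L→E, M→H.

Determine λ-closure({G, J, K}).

{B, G, H, I, J, K, L}

Start with {G, J, K}.
From J via λ: add H.
From K via λ: add B.
From B via λ: add L.
From L via λ: add I.
No new states can be added; the closed set is {B, G, H, I, J, K, L}.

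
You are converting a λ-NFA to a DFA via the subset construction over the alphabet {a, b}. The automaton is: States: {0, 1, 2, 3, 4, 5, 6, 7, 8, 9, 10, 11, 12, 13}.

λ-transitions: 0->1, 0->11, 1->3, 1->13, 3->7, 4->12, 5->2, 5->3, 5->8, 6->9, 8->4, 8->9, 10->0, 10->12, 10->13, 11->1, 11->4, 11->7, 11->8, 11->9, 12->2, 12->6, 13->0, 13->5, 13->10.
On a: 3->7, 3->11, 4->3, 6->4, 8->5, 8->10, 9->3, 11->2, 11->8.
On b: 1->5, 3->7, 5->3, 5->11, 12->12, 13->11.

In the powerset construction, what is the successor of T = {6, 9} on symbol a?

6 on a → {4}.
9 on a → {3}.
Union after reading a: {3, 4}.
Now take the λ-closure:
From 3 via λ: add 7.
From 4 via λ: add 12.
From 12 via λ: add 2, 6.
From 6 via λ: add 9.
No new states can be added; the closed set is {2, 3, 4, 6, 7, 9, 12}.

{2, 3, 4, 6, 7, 9, 12}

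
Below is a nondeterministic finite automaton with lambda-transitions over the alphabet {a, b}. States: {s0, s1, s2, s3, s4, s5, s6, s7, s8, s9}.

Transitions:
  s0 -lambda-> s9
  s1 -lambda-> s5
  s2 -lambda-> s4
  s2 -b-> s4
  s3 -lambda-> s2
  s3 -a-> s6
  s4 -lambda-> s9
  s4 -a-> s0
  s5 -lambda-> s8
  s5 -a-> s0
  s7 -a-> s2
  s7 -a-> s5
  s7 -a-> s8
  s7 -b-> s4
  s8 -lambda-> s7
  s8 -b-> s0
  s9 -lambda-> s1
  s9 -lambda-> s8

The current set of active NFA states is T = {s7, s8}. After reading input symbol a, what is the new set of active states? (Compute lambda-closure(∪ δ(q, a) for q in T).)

s7 on a → {s2, s5, s8}.
No a-transition from s8.
Union after reading a: {s2, s5, s8}.
Now take the lambda-closure:
From s2 via lambda: add s4.
From s8 via lambda: add s7.
From s4 via lambda: add s9.
From s9 via lambda: add s1.
No new states can be added; the closed set is {s1, s2, s4, s5, s7, s8, s9}.

{s1, s2, s4, s5, s7, s8, s9}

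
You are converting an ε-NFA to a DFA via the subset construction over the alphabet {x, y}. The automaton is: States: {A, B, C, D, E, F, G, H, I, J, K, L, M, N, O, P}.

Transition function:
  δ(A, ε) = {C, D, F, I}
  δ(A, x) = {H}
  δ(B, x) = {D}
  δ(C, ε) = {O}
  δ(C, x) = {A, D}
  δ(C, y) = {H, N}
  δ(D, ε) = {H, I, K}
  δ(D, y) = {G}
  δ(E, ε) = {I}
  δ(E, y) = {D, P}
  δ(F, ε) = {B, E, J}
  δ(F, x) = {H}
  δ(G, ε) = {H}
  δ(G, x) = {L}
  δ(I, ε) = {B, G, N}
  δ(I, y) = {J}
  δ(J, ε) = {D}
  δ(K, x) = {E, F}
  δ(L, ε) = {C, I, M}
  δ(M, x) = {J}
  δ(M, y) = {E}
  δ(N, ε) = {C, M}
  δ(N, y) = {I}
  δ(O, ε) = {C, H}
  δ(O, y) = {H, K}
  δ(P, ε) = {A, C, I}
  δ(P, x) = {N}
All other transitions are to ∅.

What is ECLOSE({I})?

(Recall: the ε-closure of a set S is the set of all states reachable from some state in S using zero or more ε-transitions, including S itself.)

{B, C, G, H, I, M, N, O}

Start with {I}.
From I via ε: add B, G, N.
From G via ε: add H.
From N via ε: add C, M.
From C via ε: add O.
No new states can be added; the closed set is {B, C, G, H, I, M, N, O}.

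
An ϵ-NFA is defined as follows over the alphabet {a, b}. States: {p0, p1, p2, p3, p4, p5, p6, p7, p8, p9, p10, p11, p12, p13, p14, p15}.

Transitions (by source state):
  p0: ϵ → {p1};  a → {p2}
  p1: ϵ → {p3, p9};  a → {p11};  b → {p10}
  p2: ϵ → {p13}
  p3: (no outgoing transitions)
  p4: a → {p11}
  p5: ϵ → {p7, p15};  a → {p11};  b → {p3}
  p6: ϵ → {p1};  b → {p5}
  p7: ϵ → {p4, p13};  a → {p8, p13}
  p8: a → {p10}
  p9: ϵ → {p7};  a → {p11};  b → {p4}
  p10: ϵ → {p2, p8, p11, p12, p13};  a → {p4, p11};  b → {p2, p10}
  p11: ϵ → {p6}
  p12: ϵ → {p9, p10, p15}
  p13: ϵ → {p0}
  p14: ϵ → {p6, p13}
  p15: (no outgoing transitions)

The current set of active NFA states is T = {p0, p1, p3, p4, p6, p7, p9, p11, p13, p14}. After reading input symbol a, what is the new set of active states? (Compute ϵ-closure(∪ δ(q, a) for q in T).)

{p0, p1, p2, p3, p4, p6, p7, p8, p9, p11, p13}

p0 on a → {p2}.
p1 on a → {p11}.
p4 on a → {p11}.
p7 on a → {p8, p13}.
p9 on a → {p11}.
No a-transition from p3, p6, p11, p13, p14.
Union after reading a: {p2, p8, p11, p13}.
Now take the ϵ-closure:
From p11 via ϵ: add p6.
From p13 via ϵ: add p0.
From p0 via ϵ: add p1.
From p1 via ϵ: add p3, p9.
From p9 via ϵ: add p7.
From p7 via ϵ: add p4.
No new states can be added; the closed set is {p0, p1, p2, p3, p4, p6, p7, p8, p9, p11, p13}.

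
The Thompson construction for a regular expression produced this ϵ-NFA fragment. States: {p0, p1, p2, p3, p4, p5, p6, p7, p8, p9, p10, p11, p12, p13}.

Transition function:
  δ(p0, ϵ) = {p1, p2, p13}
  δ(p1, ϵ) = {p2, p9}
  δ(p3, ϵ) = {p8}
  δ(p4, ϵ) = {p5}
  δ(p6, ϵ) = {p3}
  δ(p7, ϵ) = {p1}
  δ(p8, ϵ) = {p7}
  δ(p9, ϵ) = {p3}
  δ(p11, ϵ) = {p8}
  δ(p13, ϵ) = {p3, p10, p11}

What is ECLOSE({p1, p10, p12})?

{p1, p2, p3, p7, p8, p9, p10, p12}

Start with {p1, p10, p12}.
From p1 via ϵ: add p2, p9.
From p9 via ϵ: add p3.
From p3 via ϵ: add p8.
From p8 via ϵ: add p7.
No new states can be added; the closed set is {p1, p2, p3, p7, p8, p9, p10, p12}.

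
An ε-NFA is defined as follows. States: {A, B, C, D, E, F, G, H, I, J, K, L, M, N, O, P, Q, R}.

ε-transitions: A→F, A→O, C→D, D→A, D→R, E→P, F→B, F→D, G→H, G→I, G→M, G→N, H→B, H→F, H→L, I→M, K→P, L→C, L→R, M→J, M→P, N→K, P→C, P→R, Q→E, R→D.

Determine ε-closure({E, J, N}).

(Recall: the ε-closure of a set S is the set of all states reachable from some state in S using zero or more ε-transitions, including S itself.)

{A, B, C, D, E, F, J, K, N, O, P, R}

Start with {E, J, N}.
From E via ε: add P.
From N via ε: add K.
From P via ε: add C, R.
From C via ε: add D.
From D via ε: add A.
From A via ε: add F, O.
From F via ε: add B.
No new states can be added; the closed set is {A, B, C, D, E, F, J, K, N, O, P, R}.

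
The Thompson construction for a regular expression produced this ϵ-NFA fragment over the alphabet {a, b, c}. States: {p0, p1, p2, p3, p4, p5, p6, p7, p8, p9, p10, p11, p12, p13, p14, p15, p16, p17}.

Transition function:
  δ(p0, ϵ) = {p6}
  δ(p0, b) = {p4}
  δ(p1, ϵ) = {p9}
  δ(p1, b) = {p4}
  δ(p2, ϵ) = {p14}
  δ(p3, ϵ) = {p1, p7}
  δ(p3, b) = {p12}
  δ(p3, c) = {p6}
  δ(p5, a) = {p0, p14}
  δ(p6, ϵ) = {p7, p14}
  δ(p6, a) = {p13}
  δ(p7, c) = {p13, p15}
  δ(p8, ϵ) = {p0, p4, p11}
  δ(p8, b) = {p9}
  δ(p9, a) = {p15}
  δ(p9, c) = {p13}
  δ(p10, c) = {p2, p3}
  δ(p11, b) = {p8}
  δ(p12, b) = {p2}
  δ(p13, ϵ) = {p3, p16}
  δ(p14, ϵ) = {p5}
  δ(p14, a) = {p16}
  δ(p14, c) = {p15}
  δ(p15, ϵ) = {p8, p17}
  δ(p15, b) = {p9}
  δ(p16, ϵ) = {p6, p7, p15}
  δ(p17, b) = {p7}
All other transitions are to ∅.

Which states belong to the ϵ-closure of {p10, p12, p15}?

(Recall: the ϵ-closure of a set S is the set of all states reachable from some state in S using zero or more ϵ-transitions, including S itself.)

Start with {p10, p12, p15}.
From p15 via ϵ: add p8, p17.
From p8 via ϵ: add p0, p4, p11.
From p0 via ϵ: add p6.
From p6 via ϵ: add p7, p14.
From p14 via ϵ: add p5.
No new states can be added; the closed set is {p0, p4, p5, p6, p7, p8, p10, p11, p12, p14, p15, p17}.

{p0, p4, p5, p6, p7, p8, p10, p11, p12, p14, p15, p17}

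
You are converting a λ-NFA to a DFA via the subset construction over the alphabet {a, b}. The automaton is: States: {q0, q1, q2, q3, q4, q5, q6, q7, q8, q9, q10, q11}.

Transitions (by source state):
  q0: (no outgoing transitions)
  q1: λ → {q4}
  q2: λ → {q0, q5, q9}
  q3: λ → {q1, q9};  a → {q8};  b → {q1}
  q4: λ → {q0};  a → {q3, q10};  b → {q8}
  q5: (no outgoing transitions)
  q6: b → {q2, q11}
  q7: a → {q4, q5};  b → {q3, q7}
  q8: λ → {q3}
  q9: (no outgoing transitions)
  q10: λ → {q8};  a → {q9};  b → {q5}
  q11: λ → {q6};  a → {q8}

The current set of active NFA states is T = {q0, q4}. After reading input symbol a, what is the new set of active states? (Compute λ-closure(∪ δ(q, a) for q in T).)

{q0, q1, q3, q4, q8, q9, q10}

q4 on a → {q3, q10}.
No a-transition from q0.
Union after reading a: {q3, q10}.
Now take the λ-closure:
From q3 via λ: add q1, q9.
From q10 via λ: add q8.
From q1 via λ: add q4.
From q4 via λ: add q0.
No new states can be added; the closed set is {q0, q1, q3, q4, q8, q9, q10}.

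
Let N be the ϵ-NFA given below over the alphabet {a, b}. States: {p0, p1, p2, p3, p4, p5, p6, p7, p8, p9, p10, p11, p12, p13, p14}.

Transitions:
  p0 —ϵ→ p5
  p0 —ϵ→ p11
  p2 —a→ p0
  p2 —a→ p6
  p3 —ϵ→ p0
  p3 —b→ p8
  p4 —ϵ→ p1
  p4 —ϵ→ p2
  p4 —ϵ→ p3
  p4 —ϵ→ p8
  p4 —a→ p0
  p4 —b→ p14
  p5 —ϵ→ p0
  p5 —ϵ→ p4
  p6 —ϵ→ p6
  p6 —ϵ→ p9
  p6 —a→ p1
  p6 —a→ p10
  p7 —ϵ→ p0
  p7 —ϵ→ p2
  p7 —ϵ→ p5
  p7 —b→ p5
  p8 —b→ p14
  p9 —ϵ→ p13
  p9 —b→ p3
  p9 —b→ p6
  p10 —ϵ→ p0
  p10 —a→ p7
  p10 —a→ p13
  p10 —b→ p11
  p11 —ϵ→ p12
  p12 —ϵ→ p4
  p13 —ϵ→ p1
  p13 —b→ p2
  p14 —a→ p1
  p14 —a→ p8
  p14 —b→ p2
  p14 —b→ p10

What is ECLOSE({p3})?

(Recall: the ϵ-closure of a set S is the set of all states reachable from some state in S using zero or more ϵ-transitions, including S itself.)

{p0, p1, p2, p3, p4, p5, p8, p11, p12}

Start with {p3}.
From p3 via ϵ: add p0.
From p0 via ϵ: add p5, p11.
From p5 via ϵ: add p4.
From p11 via ϵ: add p12.
From p4 via ϵ: add p1, p2, p8.
No new states can be added; the closed set is {p0, p1, p2, p3, p4, p5, p8, p11, p12}.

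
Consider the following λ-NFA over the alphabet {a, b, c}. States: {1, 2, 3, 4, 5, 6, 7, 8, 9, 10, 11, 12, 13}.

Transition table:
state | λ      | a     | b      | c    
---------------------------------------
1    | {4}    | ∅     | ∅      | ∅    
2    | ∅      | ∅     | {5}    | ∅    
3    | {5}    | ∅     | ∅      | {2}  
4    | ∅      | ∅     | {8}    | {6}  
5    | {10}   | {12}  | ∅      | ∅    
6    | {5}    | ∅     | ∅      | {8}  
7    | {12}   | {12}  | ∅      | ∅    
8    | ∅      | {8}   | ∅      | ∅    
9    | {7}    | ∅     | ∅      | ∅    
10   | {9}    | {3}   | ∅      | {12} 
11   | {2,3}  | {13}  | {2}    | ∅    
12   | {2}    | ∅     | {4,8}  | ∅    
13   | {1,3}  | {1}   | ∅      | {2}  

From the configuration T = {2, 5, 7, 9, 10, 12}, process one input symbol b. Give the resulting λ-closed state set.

{2, 4, 5, 7, 8, 9, 10, 12}

2 on b → {5}.
12 on b → {4, 8}.
No b-transition from 5, 7, 9, 10.
Union after reading b: {4, 5, 8}.
Now take the λ-closure:
From 5 via λ: add 10.
From 10 via λ: add 9.
From 9 via λ: add 7.
From 7 via λ: add 12.
From 12 via λ: add 2.
No new states can be added; the closed set is {2, 4, 5, 7, 8, 9, 10, 12}.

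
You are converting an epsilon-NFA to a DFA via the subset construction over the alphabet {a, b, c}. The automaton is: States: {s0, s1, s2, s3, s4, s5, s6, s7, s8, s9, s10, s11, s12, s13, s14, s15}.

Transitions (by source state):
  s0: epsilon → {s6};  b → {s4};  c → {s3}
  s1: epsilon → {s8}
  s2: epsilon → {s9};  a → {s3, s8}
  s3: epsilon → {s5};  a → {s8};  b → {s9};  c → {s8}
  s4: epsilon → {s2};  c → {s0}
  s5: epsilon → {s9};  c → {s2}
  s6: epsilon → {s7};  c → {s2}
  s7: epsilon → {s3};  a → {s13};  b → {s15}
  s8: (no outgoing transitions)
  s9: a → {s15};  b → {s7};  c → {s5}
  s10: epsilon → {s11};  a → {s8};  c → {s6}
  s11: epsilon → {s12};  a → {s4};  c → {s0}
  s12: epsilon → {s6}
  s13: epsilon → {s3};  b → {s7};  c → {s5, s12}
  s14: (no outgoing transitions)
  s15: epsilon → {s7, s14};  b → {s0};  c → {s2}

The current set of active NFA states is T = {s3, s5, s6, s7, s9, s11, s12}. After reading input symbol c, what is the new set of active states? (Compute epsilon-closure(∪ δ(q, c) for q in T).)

{s0, s2, s3, s5, s6, s7, s8, s9}

s3 on c → {s8}.
s5 on c → {s2}.
s6 on c → {s2}.
s9 on c → {s5}.
s11 on c → {s0}.
No c-transition from s7, s12.
Union after reading c: {s0, s2, s5, s8}.
Now take the epsilon-closure:
From s0 via epsilon: add s6.
From s2 via epsilon: add s9.
From s6 via epsilon: add s7.
From s7 via epsilon: add s3.
No new states can be added; the closed set is {s0, s2, s3, s5, s6, s7, s8, s9}.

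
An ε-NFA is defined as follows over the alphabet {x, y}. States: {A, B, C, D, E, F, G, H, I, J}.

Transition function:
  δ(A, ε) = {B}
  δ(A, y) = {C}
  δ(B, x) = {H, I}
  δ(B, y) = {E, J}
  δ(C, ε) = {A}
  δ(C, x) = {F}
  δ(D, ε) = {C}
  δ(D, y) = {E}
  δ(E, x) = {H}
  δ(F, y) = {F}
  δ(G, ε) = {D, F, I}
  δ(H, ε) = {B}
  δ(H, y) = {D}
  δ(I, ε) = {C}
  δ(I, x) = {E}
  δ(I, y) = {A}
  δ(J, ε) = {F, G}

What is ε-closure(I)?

Start with {I}.
From I via ε: add C.
From C via ε: add A.
From A via ε: add B.
No new states can be added; the closed set is {A, B, C, I}.

{A, B, C, I}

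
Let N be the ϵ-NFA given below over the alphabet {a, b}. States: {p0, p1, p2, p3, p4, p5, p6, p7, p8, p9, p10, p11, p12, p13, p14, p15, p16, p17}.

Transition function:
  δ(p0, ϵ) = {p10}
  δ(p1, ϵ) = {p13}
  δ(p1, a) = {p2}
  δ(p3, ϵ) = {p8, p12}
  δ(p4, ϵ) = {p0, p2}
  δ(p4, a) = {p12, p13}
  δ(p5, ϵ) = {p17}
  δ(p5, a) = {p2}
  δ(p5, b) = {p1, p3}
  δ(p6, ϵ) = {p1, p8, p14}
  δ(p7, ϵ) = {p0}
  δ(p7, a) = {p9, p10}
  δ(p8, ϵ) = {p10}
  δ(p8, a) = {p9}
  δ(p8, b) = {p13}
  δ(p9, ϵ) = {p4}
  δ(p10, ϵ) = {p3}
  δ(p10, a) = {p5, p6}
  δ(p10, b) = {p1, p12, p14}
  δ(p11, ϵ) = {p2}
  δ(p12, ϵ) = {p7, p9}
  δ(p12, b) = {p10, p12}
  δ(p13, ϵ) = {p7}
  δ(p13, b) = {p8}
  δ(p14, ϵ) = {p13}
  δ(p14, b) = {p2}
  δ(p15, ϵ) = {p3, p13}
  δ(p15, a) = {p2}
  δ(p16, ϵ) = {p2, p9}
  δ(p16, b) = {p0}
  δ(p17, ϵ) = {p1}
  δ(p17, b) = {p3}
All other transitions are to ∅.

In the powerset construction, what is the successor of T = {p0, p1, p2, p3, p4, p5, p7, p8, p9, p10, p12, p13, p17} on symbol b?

p5 on b → {p1, p3}.
p8 on b → {p13}.
p10 on b → {p1, p12, p14}.
p12 on b → {p10, p12}.
p13 on b → {p8}.
p17 on b → {p3}.
No b-transition from p0, p1, p2, p3, p4, p7, p9.
Union after reading b: {p1, p3, p8, p10, p12, p13, p14}.
Now take the ϵ-closure:
From p12 via ϵ: add p7, p9.
From p7 via ϵ: add p0.
From p9 via ϵ: add p4.
From p4 via ϵ: add p2.
No new states can be added; the closed set is {p0, p1, p2, p3, p4, p7, p8, p9, p10, p12, p13, p14}.

{p0, p1, p2, p3, p4, p7, p8, p9, p10, p12, p13, p14}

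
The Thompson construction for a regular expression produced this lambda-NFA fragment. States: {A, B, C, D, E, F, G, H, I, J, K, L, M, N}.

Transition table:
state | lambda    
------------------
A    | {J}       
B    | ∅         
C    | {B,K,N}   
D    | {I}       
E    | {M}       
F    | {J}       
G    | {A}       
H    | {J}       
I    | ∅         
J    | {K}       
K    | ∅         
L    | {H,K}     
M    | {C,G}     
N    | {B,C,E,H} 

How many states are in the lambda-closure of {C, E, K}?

Start with {C, E, K}.
From C via lambda: add B, N.
From E via lambda: add M.
From M via lambda: add G.
From N via lambda: add H.
From G via lambda: add A.
From H via lambda: add J.
lambda-closure = {A, B, C, E, G, H, J, K, M, N}, which has 10 states.

10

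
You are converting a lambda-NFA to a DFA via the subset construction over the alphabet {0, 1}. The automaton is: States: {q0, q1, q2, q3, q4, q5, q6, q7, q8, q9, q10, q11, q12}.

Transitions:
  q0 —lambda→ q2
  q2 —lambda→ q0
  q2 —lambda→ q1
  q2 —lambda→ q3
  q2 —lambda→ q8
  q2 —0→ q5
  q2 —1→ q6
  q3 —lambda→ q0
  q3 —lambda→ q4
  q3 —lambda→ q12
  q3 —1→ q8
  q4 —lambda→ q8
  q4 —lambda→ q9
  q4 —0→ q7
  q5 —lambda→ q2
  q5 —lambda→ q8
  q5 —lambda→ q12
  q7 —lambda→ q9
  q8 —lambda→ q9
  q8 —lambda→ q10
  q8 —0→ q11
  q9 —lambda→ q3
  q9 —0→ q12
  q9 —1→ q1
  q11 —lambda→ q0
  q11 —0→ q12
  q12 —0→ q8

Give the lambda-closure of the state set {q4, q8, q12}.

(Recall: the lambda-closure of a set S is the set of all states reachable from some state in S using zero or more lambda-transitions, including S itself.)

{q0, q1, q2, q3, q4, q8, q9, q10, q12}

Start with {q4, q8, q12}.
From q4 via lambda: add q9.
From q8 via lambda: add q10.
From q9 via lambda: add q3.
From q3 via lambda: add q0.
From q0 via lambda: add q2.
From q2 via lambda: add q1.
No new states can be added; the closed set is {q0, q1, q2, q3, q4, q8, q9, q10, q12}.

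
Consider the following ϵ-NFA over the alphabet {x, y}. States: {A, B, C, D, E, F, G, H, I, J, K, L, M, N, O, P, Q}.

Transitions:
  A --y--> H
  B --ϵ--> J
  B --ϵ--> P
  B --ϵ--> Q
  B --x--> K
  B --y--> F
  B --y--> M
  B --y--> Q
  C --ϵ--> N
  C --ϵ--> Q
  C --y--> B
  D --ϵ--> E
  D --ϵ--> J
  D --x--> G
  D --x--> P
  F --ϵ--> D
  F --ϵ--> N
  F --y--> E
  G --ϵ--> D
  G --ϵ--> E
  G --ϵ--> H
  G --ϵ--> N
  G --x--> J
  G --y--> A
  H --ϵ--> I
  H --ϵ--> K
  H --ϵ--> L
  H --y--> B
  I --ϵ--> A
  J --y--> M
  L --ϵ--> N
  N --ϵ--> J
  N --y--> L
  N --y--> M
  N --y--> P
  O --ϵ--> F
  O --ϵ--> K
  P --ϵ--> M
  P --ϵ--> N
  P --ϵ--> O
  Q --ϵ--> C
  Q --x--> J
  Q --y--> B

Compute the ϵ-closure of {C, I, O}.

{A, C, D, E, F, I, J, K, N, O, Q}

Start with {C, I, O}.
From C via ϵ: add N, Q.
From I via ϵ: add A.
From O via ϵ: add F, K.
From F via ϵ: add D.
From N via ϵ: add J.
From D via ϵ: add E.
No new states can be added; the closed set is {A, C, D, E, F, I, J, K, N, O, Q}.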